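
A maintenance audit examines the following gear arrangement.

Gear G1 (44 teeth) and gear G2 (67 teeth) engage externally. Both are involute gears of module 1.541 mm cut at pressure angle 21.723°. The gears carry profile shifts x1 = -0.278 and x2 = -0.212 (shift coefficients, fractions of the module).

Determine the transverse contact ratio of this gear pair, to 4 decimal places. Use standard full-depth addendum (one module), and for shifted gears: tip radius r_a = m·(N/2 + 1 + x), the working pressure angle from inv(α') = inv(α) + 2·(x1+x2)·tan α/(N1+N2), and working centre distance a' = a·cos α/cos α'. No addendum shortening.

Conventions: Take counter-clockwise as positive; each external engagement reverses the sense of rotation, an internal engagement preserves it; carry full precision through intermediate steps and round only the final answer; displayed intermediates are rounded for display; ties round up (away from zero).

class = single-mesh tooth geometry [involute pair 44T × 67T, m = 1.541]
base radii: r_b1 = 31.494418, r_b2 = 47.957409
tip radii: r_a1 = 35.014602, r_a2 = 52.837808
inv(α') = inv(21.723°) + 2·(-0.278-0.212)·tan α/(44+67) = 0.01575801  ⇒  α' = 20.36202°
a' = a·cos α / cos α' = 85.5255·cos 21.723°/cos 20.36202° = 84.747455
action lengths: √(r_a1²−r_b1²) = 15.301111, √(r_a2²−r_b2²) = 22.179289
base pitch p_b = π·m·cos α = 4.497392
CR = (15.301111 + 22.179289 − 84.747455·sin 20.36202°)/4.497392 = 1.777133
contact ratio ≈ 1.7771

1.7771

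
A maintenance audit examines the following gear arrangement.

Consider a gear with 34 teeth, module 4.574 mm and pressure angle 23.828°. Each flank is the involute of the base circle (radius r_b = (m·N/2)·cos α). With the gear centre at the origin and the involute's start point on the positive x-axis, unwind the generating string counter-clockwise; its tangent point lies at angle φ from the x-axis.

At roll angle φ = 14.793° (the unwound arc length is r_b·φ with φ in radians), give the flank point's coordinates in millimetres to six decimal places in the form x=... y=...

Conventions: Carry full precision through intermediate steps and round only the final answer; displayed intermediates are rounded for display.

x=73.461504 y=0.405355

single-mesh involute tooth geometry (34T wheel at module 4.574)
pitch radius r_p = m·N/2 = 4.574·34/2 = 77.758000
base radius r_b = r_p·cos α = 77.758000·cos 23.828° = 71.130091
roll angle φ = 14.793° = 0.25818656 rad
x = r_b·(cos φ + φ·sin φ) = 73.461504
y = r_b·(sin φ − φ·cos φ) = 0.405355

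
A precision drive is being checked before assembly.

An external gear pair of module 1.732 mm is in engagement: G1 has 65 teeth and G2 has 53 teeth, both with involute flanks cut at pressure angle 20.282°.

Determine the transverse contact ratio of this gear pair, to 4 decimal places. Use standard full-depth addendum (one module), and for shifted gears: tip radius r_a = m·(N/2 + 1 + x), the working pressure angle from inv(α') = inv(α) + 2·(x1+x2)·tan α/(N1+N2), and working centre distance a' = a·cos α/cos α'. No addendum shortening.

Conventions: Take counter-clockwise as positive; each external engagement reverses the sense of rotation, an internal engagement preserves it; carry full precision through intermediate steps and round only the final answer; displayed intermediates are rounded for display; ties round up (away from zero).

1.7651

single-mesh involute tooth geometry (65T engaging 53T at module 1.732)
base radii: r_b1 = 52.799901, r_b2 = 43.052227
tip radii: r_a1 = 58.022000, r_a2 = 47.630000
no profile shift: α' = α, a' = a
action lengths: √(r_a1²−r_b1²) = 24.056662, √(r_a2²−r_b2²) = 20.374559
base pitch p_b = π·m·cos α = 5.103870
CR = (24.056662 + 20.374559 − 102.188000·sin 20.28200°)/5.103870 = 1.765067
contact ratio ≈ 1.7651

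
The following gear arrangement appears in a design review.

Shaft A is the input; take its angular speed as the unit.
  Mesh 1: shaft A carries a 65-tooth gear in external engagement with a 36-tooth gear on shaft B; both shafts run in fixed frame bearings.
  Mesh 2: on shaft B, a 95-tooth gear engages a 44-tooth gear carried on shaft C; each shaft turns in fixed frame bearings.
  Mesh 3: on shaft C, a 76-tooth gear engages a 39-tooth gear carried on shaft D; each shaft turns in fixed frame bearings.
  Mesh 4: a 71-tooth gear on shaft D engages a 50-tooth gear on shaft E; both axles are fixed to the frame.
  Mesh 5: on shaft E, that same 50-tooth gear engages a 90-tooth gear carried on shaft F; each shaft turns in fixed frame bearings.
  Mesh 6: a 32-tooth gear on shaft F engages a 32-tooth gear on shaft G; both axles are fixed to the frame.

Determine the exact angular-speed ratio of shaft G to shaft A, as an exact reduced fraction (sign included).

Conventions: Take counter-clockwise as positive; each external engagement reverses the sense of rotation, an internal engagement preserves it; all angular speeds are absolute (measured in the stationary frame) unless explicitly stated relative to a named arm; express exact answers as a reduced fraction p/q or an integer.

class = fixed-axis compound train [6 meshes; 6 ratios multiply, 6 sense flips]
mesh 1 [65T→36T]: running ratio 65/36, sense −
mesh 2 [95T→44T]: running ratio 6175/1584, sense +
mesh 3 [76T→39T]: running ratio 9025/1188, sense −
mesh 4 [71T→50T]: running ratio 25631/2376, sense +
mesh 5 [50T→90T]: running ratio 128155/21384, sense −
mesh 6 [32T→32T]: running ratio 128155/21384, sense +
ω_out/ω_in = 128155/21384

128155/21384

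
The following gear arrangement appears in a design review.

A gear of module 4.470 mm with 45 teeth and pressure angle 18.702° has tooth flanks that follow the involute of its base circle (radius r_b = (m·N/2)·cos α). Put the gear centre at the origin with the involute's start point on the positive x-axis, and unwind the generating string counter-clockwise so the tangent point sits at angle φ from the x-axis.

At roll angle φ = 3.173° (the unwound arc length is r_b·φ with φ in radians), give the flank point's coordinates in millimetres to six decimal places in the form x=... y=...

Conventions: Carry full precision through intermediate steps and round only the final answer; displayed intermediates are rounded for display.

single-mesh involute tooth geometry (45T wheel at module 4.470)
pitch radius r_p = m·N/2 = 4.470·45/2 = 100.575000
base radius r_b = r_p·cos α = 100.575000·cos 18.702° = 95.264548
roll angle φ = 3.173° = 0.05537930 rad
x = r_b·(cos φ + φ·sin φ) = 95.410518
y = r_b·(sin φ − φ·cos φ) = 0.005392

x=95.410518 y=0.005392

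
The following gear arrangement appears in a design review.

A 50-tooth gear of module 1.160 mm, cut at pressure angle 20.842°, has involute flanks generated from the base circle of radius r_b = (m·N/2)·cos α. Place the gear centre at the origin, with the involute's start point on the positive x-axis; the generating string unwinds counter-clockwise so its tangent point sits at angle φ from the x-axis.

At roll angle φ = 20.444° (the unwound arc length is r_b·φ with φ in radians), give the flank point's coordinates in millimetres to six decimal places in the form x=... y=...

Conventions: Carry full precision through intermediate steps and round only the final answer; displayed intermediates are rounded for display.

x=28.773158 y=0.405207

recognized (one wheel, involute flank): single-mesh tooth geometry, m = 1.160, N = 50
pitch radius r_p = m·N/2 = 1.160·50/2 = 29.000000
base radius r_b = r_p·cos α = 29.000000·cos 20.842° = 27.102388
roll angle φ = 20.444° = 0.35681511 rad
x = r_b·(cos φ + φ·sin φ) = 28.773158
y = r_b·(sin φ − φ·cos φ) = 0.405207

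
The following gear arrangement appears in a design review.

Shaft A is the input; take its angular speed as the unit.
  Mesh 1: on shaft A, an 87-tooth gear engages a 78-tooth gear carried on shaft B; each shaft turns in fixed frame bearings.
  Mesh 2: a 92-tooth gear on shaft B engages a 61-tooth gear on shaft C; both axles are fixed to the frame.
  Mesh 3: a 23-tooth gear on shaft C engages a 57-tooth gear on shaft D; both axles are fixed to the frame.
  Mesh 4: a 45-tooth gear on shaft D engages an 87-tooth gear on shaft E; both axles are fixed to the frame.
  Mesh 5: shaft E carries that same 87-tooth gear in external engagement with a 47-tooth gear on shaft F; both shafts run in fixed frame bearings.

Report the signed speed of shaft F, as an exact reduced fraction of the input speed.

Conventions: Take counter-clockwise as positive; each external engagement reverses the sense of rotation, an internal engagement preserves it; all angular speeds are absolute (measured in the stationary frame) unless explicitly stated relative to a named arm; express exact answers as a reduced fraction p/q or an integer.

5-mesh fixed-axis compound train (all bearings frame-fixed)
mesh 1 [87T→78T]: |ω|/ω_in = 1×87/78 = 29/26, sense flips to −
mesh 2 [92T→61T]: |ω|/ω_in = (29/26)×92/61 = 1334/793, sense flips to +
mesh 3 [23T→57T]: |ω|/ω_in = (1334/793)×23/57 = 30682/45201, sense flips to −
mesh 4 [45T→87T]: |ω|/ω_in = (30682/45201)×45/87 = 5290/15067, sense flips to +
mesh 5 [87T→47T]: |ω|/ω_in = (5290/15067)×87/47 = 460230/708149, sense flips to −
signed output speed (× input speed) = -460230/708149

-460230/708149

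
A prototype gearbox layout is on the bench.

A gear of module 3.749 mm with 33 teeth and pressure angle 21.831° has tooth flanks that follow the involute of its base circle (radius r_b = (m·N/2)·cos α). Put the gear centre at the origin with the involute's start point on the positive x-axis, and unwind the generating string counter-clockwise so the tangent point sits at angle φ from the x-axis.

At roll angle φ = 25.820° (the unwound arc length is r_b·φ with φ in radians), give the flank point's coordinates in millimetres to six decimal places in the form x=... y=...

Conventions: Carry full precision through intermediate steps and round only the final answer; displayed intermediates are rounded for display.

single-mesh involute tooth geometry (33T wheel at module 3.749)
pitch radius r_p = m·N/2 = 3.749·33/2 = 61.858500
base radius r_b = r_p·cos α = 61.858500·cos 21.831° = 57.422303
roll angle φ = 25.820° = 0.45064401 rad
x = r_b·(cos φ + φ·sin φ) = 62.960264
y = r_b·(sin φ − φ·cos φ) = 1.716385

x=62.960264 y=1.716385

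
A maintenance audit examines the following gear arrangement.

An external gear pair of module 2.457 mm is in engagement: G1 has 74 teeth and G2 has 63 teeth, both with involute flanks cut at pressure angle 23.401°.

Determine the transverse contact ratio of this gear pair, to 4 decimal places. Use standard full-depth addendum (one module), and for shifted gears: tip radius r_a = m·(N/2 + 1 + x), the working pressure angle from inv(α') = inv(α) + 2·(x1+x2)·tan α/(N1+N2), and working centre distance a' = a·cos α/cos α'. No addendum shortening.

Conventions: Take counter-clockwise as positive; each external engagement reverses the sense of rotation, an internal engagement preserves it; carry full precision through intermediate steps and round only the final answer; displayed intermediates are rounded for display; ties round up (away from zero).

1.6305

class = single-mesh tooth geometry [involute pair 74T × 63T, m = 2.457]
base radii: r_b1 = 83.431525, r_b2 = 71.029542
tip radii: r_a1 = 93.366000, r_a2 = 79.852500
no profile shift: α' = α, a' = a
action lengths: √(r_a1²−r_b1²) = 41.909314, √(r_a2²−r_b2²) = 36.485969
base pitch p_b = π·m·cos α = 7.083996
CR = (41.909314 + 36.485969 − 168.304500·sin 23.40100°)/7.083996 = 1.630550
contact ratio ≈ 1.6305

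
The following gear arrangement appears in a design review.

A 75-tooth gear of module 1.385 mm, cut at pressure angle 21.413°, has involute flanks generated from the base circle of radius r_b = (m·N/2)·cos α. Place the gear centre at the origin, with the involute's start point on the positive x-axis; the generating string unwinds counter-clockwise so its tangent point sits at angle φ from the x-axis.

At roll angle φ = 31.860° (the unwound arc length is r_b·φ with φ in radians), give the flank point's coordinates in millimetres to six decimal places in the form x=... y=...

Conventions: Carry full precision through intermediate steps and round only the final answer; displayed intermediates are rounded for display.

topology: single-mesh involute geometry — m = 1.385, N = 75
pitch radius r_p = m·N/2 = 1.385·75/2 = 51.937500
base radius r_b = r_p·cos α = 51.937500·cos 21.413° = 48.352410
roll angle φ = 31.860° = 0.55606190 rad
x = r_b·(cos φ + φ·sin φ) = 55.259803
y = r_b·(sin φ − φ·cos φ) = 2.686444

x=55.259803 y=2.686444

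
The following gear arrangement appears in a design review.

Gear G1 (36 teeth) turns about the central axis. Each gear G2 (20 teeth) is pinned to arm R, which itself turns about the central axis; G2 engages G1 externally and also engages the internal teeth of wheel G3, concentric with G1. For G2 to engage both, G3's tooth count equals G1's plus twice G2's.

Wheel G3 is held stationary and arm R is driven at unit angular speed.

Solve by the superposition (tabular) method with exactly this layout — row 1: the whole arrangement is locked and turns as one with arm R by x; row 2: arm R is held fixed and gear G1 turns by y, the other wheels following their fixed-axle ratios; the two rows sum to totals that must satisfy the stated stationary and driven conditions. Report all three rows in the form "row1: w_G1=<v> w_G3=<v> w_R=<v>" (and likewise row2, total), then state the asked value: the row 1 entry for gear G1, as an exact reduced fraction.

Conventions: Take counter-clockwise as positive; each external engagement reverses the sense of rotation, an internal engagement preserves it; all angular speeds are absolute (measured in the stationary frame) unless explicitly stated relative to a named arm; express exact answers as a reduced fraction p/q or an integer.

planetary set (36T centre, 20T on arm, 76T internal) — Willis relation
row 1: whole set turns with the arm by x
row 2 (arm held, sun turns y): ω_ring = −(36/76)·y, ω_arm = 0
boundary: total ω_ring = x − (36/76)·y = 0 and total ω_arm = x = 1  ⇒  y = 19/9, x = 1
row 2 ring = −(36/76)·19/9 = -1
totals (row 1 + row 2): sun 1 + 19/9 = 28/9, ring 1 + (-1) = 0, arm 1 + 0 = 1
asked cell (row1, sun) = 1

row1: w_G1=1 w_G3=1 w_R=1
row2: w_G1=19/9 w_G3=-1 w_R=0
total: w_G1=28/9 w_G3=0 w_R=1
asked value: 1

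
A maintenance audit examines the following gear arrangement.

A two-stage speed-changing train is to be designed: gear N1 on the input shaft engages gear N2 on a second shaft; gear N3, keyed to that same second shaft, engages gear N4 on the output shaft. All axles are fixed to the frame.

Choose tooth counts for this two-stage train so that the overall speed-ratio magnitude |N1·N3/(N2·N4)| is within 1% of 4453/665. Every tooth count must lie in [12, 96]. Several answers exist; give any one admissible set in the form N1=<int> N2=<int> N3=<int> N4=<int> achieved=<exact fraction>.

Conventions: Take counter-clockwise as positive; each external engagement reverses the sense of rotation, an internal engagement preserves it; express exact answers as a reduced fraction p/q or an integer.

N1=61 N2=19 N3=73 N4=35 achieved=4453/665

2-stage fixed-axis compound train for ratio 4453/665
target = 4453/665 in lowest terms: an exact hit needs N1·N3 = k·4453 and N2·N4 = k·665 for one integer k, every count in [12, 96]; additionally prefer no 1:1 stage (N1 ≠ N2, N3 ≠ N4)
k = 1: N1·N3 = 4453 = 61·73, N2·N4 = 665 = 19·35
achieved = 61·73/(19·35) = 4453/665; |achieved − target| = 0 ≤ 4453/66500 ✓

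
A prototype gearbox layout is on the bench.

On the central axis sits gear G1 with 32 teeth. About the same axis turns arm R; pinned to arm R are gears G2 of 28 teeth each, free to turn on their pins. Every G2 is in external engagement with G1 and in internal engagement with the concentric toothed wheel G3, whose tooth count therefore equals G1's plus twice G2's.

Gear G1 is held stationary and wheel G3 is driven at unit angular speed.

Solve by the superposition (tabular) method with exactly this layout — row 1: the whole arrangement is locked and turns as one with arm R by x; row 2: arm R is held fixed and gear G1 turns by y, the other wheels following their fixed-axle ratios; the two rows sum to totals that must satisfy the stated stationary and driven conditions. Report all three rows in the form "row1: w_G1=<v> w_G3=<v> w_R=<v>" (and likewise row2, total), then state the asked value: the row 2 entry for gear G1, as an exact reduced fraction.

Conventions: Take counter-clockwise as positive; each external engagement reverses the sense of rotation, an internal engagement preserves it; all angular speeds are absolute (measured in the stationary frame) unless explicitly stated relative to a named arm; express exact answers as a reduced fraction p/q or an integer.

row1: w_G1=11/15 w_G3=11/15 w_R=11/15
row2: w_G1=-11/15 w_G3=4/15 w_R=0
total: w_G1=0 w_G3=1 w_R=11/15
asked value: -11/15

recognized (axles ride arm R): planetary set, 32/28/88 teeth
row 1: whole set turns with the arm by x
row 2 — arm fixed, fixed-axis ratios: sun y, ring −(32/88)·y, arm 0
boundary: total ω_sun = x + y = 0 and total ω_ring = x − (32/88)·y = 1  ⇒  y = -11/15, x = 11/15
row 2 ring = −(32/88)·(-11/15) = 4/15
totals (row 1 + row 2): sun 11/15 + (-11/15) = 0, ring 11/15 + 4/15 = 1, arm 11/15 + 0 = 11/15
asked cell (row2, sun) = -11/15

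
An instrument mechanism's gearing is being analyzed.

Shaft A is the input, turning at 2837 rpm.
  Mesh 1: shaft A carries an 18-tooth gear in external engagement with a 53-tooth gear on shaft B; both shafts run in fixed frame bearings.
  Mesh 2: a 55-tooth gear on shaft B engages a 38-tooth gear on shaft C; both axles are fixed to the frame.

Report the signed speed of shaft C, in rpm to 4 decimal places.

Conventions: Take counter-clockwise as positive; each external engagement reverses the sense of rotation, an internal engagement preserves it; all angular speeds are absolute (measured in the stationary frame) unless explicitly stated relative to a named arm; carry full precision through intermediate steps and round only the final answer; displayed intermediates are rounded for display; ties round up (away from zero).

+1394.5531 rpm

recognized (3 fixed axles, 2 meshes): fixed-axis compound train
mesh 1 [18T→53T]: ω = 2837.0000×18/53 = 963.5094 rpm, sense flips to −
mesh 2 [55T→38T]: ω = 963.5094×55/38 = 1394.5531 rpm, sense flips to +
signed output speed = +1394.5531 rpm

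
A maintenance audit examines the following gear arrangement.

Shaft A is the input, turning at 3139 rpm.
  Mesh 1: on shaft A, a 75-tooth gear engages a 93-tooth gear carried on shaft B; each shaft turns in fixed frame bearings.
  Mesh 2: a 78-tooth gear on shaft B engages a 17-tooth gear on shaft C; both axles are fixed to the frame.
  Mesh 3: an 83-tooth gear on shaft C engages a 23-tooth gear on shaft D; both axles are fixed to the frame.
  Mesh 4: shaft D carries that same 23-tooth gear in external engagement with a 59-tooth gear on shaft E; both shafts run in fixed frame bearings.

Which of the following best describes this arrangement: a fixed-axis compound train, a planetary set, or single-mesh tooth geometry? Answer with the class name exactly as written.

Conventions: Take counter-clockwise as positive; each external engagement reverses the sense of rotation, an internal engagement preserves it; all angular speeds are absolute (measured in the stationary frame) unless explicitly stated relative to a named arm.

fixed-axis compound train

recognized (5 fixed axles, 4 meshes): fixed-axis compound train
classification: fixed-axis compound train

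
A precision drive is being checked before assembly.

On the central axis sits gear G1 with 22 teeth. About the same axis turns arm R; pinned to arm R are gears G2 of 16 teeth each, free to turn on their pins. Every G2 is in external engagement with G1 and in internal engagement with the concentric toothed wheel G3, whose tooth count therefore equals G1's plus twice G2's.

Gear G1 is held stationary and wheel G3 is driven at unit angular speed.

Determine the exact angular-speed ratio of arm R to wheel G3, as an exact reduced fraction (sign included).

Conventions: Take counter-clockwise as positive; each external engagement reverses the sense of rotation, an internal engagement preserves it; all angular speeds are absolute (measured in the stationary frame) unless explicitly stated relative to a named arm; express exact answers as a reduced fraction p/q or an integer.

27/38

recognized (axles ride arm R): planetary set, 22/16/54 teeth
ring teeth: 22 + 2·16 = 54
22(ω_sun−ω_arm) = −54(ω_ring−ω_arm),  ω_sun = 0, ω_ring = 1
22(0−ω_arm) = −54(1−ω_arm)  ⇒  76·ω_arm = 54  ⇒  ω_arm = 27/38
ω_out/ω_in = 27/38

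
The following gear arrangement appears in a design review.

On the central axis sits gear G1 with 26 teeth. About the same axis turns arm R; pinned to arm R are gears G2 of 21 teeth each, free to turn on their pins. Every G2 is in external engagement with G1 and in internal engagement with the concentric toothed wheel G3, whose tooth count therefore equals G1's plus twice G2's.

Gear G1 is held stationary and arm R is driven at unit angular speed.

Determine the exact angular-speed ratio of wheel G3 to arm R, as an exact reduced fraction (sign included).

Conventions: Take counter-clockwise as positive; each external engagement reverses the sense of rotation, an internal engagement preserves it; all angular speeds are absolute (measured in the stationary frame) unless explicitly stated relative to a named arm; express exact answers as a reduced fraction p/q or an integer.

47/34

class = planetary set [G3 = 26+2·21 = 68; Willis about the carrier]
ring teeth: 26 + 2·21 = 68
26(ω_sun−ω_arm) = −68(ω_ring−ω_arm),  ω_sun = 0, ω_arm = 1
ω_ring = 1 − (26/68)(0−1) = 47/34
ω_out/ω_in = 47/34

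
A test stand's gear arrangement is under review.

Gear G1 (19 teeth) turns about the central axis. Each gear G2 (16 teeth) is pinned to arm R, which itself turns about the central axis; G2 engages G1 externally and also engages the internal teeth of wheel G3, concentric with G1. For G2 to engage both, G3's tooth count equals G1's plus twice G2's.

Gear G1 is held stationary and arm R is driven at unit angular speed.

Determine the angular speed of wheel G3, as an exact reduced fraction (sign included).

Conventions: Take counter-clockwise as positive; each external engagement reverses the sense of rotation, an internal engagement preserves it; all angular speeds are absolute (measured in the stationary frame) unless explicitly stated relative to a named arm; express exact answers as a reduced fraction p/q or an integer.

70/51

planetary set (19T centre, 16T on arm, 51T internal) — Willis relation
ring teeth: 19 + 2·16 = 51
19(ω_sun−ω_arm) = −51(ω_ring−ω_arm),  ω_sun = 0, ω_arm = 1
ω_ring = 1 − (19/51)(0−1) = 70/51
exact speed ratio = 70/51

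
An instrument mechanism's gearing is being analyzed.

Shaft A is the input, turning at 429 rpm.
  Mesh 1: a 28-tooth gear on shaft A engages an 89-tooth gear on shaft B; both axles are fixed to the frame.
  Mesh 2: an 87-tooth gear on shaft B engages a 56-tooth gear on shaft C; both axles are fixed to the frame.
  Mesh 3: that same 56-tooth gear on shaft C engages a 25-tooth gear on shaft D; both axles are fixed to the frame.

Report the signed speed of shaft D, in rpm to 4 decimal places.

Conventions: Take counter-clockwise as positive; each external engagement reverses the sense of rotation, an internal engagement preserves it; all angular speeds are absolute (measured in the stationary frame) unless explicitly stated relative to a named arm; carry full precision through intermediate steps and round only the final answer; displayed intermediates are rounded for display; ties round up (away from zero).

recognized (4 fixed axles, 3 meshes): fixed-axis compound train
mesh 1 [28T→89T]: ω = 429.0000×28/89 = 134.9663 rpm, sense flips to −
mesh 2 [87T→56T]: ω = 134.9663×87/56 = 209.6798 rpm, sense flips to +
mesh 3 [56T→25T]: ω = 209.6798×56/25 = 469.6827 rpm, sense flips to −
signed output speed = -469.6827 rpm

-469.6827 rpm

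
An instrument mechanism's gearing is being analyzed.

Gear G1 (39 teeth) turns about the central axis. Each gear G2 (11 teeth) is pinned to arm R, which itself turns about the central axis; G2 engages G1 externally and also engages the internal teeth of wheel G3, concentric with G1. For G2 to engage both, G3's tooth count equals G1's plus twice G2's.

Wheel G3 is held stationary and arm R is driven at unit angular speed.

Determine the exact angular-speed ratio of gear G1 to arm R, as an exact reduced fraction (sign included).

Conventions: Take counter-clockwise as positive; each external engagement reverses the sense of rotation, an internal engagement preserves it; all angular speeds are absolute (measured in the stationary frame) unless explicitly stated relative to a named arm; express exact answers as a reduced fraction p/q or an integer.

100/39

planetary set (39T centre, 11T on arm, 61T internal) — Willis relation
ring teeth: 39 + 2·11 = 61
39(ω_sun−ω_arm) = −61(ω_ring−ω_arm),  ω_ring = 0, ω_arm = 1
ω_sun = 1 − (61/39)(0−1) = 100/39
ω_out/ω_in = 100/39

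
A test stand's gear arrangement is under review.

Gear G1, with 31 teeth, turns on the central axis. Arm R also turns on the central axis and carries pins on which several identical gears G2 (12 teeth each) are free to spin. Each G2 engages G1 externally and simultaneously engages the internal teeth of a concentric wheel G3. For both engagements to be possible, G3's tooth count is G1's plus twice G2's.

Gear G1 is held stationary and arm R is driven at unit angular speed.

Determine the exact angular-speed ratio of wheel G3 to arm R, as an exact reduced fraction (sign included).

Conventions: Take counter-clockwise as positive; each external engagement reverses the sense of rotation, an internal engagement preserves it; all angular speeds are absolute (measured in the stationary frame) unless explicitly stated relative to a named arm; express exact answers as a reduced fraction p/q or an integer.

recognized (axles ride arm R): planetary set, 31/12/55 teeth
ring teeth: 31 + 2·12 = 55
31(ω_sun−ω_arm) = −55(ω_ring−ω_arm),  ω_sun = 0, ω_arm = 1
ω_ring = 1 − (31/55)(0−1) = 86/55
ω_out/ω_in = 86/55

86/55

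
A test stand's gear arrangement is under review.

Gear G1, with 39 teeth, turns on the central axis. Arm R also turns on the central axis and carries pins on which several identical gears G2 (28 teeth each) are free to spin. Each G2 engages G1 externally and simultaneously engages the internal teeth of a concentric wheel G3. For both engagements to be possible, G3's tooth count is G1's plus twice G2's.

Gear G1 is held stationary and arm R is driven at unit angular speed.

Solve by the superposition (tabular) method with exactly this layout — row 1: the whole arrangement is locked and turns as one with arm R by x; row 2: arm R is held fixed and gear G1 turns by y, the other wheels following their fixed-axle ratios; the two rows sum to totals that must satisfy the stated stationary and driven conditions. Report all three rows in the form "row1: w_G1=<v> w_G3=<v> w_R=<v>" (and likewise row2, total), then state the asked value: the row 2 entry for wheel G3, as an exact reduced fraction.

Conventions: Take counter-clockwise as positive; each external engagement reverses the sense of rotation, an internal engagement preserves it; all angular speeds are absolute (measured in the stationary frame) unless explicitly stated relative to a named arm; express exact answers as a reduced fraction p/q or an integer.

planetary set (39T centre, 28T on arm, 95T internal) — Willis relation
row 1 — lock + rotate with arm: ω_sun = ω_ring = ω_arm = x
row 2 (arm held, sun turns y): ω_ring = −(39/95)·y, ω_arm = 0
boundary: total ω_sun = x + y = 0 and total ω_arm = x = 1  ⇒  y = -1, x = 1
row 2 ring = −(39/95)·(-1) = 39/95
totals (row 1 + row 2): sun 1 + (-1) = 0, ring 1 + 39/95 = 134/95, arm 1 + 0 = 1
asked cell (row2, ring) = 39/95

row1: w_G1=1 w_G3=1 w_R=1
row2: w_G1=-1 w_G3=39/95 w_R=0
total: w_G1=0 w_G3=134/95 w_R=1
asked value: 39/95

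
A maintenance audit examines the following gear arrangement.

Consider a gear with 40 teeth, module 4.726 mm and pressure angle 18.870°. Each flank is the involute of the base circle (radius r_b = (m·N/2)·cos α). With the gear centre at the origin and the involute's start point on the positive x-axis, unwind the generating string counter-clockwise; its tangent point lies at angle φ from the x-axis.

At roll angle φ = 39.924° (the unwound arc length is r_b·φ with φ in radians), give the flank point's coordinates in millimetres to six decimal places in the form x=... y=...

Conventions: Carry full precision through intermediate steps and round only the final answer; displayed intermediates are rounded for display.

topology: single-mesh involute geometry — m = 4.726, N = 40
pitch radius r_p = m·N/2 = 4.726·40/2 = 94.520000
base radius r_b = r_p·cos α = 94.520000·cos 18.870° = 89.440007
roll angle φ = 39.924° = 0.69680525 rad
x = r_b·(cos φ + φ·sin φ) = 108.587837
y = r_b·(sin φ − φ·cos φ) = 9.605274

x=108.587837 y=9.605274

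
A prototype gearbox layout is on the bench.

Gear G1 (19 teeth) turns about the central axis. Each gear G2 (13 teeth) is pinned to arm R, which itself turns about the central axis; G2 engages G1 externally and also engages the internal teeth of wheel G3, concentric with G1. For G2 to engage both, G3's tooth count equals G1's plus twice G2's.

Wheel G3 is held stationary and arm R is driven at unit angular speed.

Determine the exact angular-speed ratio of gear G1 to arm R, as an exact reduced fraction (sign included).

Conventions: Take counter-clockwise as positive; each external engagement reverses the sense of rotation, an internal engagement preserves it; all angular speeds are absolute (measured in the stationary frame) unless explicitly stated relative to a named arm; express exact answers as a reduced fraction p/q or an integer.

64/19

class = planetary set [G3 = 19+2·13 = 45; Willis about the carrier]
ring teeth: 19 + 2·13 = 45
19(ω_sun−ω_arm) = −45(ω_ring−ω_arm),  ω_ring = 0, ω_arm = 1
ω_sun = 1 − (45/19)(0−1) = 64/19
ω_out/ω_in = 64/19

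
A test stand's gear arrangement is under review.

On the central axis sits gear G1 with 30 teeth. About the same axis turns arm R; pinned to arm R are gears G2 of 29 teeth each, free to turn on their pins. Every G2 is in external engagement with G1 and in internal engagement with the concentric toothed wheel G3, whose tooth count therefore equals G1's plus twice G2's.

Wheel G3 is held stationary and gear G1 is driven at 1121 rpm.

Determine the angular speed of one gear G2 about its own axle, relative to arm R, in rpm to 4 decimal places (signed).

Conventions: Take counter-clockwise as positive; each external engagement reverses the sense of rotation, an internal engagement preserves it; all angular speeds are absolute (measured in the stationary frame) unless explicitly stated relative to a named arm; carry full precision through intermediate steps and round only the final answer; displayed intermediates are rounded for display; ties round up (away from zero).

recognized (axles ride arm R): planetary set, 30/29/88 teeth
normalise by the input: solve with ω_sun = 1, then scale by 1121 rpm
ring teeth: 30 + 2·29 = 88
30(ω_sun−ω_arm) = −88(ω_ring−ω_arm),  ω_ring = 0, ω_sun = 1
30(1−ω_arm) = −88(0−ω_arm)  ⇒  118·ω_arm = 30  ⇒  ω_arm = 15/59
sun–planet mesh: 30·(1−15/59) = −29·(ω_p−ω_arm)  ⇒  ω_p−ω_arm = -1320/1711
scale: ω_p−ω_arm = -1320/1711 × 1121 rpm = -864.8276 rpm

-864.8276 rpm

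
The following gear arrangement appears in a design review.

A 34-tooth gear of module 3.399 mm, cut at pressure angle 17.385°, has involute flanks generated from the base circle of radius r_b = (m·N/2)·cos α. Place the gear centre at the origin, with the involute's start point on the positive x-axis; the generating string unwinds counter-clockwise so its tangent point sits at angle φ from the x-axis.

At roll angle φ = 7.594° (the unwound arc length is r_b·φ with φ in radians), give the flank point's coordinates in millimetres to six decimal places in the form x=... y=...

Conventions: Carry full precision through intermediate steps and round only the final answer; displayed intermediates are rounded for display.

x=55.625616 y=0.042722

topology: single-mesh involute geometry — m = 3.399, N = 34
pitch radius r_p = m·N/2 = 3.399·34/2 = 57.783000
base radius r_b = r_p·cos α = 57.783000·cos 17.385° = 55.143391
roll angle φ = 7.594° = 0.13254030 rad
x = r_b·(cos φ + φ·sin φ) = 55.625616
y = r_b·(sin φ − φ·cos φ) = 0.042722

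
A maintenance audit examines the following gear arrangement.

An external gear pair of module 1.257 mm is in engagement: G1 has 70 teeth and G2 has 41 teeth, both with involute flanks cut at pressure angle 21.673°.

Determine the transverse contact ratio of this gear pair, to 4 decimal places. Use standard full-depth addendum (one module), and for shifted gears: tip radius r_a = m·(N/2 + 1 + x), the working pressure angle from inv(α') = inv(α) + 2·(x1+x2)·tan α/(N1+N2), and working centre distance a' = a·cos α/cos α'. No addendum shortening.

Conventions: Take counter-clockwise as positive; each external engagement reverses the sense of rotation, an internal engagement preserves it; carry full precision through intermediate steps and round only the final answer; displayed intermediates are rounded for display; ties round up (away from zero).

recognized (one external pair, fixed centres): single-mesh tooth geometry, m = 1.257, N1 = 70, N2 = 41
base radii: r_b1 = 40.884849, r_b2 = 23.946840
tip radii: r_a1 = 45.252000, r_a2 = 27.025500
no profile shift: α' = α, a' = a
action lengths: √(r_a1²−r_b1²) = 19.395171, √(r_a2²−r_b2²) = 12.527031
base pitch p_b = π·m·cos α = 3.669815
CR = (19.395171 + 12.527031 − 69.763500·sin 21.67300°)/3.669815 = 1.677992
contact ratio ≈ 1.6780

1.6780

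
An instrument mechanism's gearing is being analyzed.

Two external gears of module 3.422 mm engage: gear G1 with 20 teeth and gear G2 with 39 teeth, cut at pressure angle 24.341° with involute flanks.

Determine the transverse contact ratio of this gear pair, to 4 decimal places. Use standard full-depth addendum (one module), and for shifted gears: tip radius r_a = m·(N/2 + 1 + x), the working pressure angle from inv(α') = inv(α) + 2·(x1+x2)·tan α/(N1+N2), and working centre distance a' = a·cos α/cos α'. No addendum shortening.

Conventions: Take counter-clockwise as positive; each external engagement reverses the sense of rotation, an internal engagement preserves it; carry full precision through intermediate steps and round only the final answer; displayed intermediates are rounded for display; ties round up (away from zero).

1.4785

recognized (one external pair, fixed centres): single-mesh tooth geometry, m = 3.422, N1 = 20, N2 = 39
base radii: r_b1 = 31.178135, r_b2 = 60.797364
tip radii: r_a1 = 37.642000, r_a2 = 70.151000
no profile shift: α' = α, a' = a
action lengths: √(r_a1²−r_b1²) = 21.091326, √(r_a2²−r_b2²) = 34.997762
base pitch p_b = π·m·cos α = 9.794900
CR = (21.091326 + 34.997762 − 100.949000·sin 24.34100°)/9.794900 = 1.478453
contact ratio ≈ 1.4785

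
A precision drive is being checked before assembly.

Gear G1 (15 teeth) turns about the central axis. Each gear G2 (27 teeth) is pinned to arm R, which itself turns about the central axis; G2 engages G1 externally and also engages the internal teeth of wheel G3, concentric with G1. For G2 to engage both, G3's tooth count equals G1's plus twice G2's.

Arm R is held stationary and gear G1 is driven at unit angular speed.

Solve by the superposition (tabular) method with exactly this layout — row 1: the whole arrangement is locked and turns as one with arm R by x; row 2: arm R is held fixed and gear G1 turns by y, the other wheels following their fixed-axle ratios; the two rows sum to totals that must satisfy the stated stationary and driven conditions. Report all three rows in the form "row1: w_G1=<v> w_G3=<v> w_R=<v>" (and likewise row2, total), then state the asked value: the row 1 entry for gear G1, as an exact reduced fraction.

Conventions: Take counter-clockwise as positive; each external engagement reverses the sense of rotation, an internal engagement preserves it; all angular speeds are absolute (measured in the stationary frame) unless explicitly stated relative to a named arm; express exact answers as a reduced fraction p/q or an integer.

row1: w_G1=0 w_G3=0 w_R=0
row2: w_G1=1 w_G3=-5/23 w_R=0
total: w_G1=1 w_G3=-5/23 w_R=0
asked value: 0

class = planetary set [G3 = 15+2·27 = 69; Willis about the carrier]
superposition row 1 [locked train]: every member turns x
superposition row 2 [arm held]: sun y, ring −(15/69)·y, arm 0
boundary: total ω_arm = x = 0 and total ω_sun = x + y = 1  ⇒  y = 1, x = 0
row 2 ring = −(15/69)·1 = -5/23
totals (row 1 + row 2): sun 0 + 1 = 1, ring 0 + (-5/23) = -5/23, arm 0 + 0 = 0
asked cell (row1, sun) = 0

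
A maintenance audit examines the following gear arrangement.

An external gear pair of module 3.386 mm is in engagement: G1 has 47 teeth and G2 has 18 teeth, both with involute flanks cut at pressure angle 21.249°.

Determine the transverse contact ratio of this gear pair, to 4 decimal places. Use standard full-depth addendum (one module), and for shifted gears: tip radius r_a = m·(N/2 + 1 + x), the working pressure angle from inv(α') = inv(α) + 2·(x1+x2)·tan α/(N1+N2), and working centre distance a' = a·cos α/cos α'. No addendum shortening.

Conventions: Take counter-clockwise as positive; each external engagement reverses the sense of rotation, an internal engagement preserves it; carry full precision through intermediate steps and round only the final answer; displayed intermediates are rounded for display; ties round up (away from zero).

class = single-mesh tooth geometry [involute pair 47T × 18T, m = 3.386]
base radii: r_b1 = 74.161302, r_b2 = 28.402201
tip radii: r_a1 = 82.957000, r_a2 = 33.860000
no profile shift: α' = α, a' = a
action lengths: √(r_a1²−r_b1²) = 37.174793, √(r_a2²−r_b2²) = 18.434061
base pitch p_b = π·m·cos α = 9.914238
CR = (37.174793 + 18.434061 − 110.045000·sin 21.24900°)/9.914238 = 1.586219
contact ratio ≈ 1.5862

1.5862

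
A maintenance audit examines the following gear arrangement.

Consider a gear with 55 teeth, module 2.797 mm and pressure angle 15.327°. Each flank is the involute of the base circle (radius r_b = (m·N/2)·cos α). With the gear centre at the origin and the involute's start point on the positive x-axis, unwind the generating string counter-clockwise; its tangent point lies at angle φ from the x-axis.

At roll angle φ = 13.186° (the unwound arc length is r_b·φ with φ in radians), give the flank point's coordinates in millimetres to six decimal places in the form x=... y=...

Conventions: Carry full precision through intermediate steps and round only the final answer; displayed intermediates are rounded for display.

x=76.120319 y=0.299809

class = single-mesh tooth geometry [base-circle involute, m = 2.797, 55T]
pitch radius r_p = m·N/2 = 2.797·55/2 = 76.917500
base radius r_b = r_p·cos α = 76.917500·cos 15.327° = 74.181773
roll angle φ = 13.186° = 0.23013912 rad
x = r_b·(cos φ + φ·sin φ) = 76.120319
y = r_b·(sin φ − φ·cos φ) = 0.299809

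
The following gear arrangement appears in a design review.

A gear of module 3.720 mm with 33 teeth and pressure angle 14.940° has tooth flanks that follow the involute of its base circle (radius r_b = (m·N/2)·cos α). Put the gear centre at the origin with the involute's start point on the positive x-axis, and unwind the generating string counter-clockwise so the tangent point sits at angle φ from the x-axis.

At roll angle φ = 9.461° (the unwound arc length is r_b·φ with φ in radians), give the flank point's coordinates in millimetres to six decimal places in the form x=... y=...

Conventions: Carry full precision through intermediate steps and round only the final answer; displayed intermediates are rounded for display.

single-mesh involute tooth geometry (33T wheel at module 3.720)
pitch radius r_p = m·N/2 = 3.720·33/2 = 61.380000
base radius r_b = r_p·cos α = 61.380000·cos 14.940° = 59.305131
roll angle φ = 9.461° = 0.16512560 rad
x = r_b·(cos φ + φ·sin φ) = 60.108148
y = r_b·(sin φ − φ·cos φ) = 0.088763

x=60.108148 y=0.088763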